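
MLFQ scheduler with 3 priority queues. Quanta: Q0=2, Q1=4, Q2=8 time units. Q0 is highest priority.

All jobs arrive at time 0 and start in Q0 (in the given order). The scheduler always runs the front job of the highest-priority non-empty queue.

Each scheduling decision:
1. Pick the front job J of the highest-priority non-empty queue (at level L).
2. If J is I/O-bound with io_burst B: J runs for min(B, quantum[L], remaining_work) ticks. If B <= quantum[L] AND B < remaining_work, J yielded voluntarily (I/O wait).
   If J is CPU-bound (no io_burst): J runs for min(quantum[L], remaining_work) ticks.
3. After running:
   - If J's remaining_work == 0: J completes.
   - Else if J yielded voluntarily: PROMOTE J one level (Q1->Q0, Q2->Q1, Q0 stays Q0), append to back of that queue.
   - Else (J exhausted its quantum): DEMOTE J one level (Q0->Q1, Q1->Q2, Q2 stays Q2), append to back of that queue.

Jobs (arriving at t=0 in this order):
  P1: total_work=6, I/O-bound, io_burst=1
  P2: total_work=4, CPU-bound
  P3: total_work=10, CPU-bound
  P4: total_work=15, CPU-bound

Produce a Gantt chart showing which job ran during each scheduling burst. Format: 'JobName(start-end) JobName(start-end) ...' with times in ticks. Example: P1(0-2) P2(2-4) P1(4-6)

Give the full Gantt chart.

Answer: P1(0-1) P2(1-3) P3(3-5) P4(5-7) P1(7-8) P1(8-9) P1(9-10) P1(10-11) P1(11-12) P2(12-14) P3(14-18) P4(18-22) P3(22-26) P4(26-34) P4(34-35)

Derivation:
t=0-1: P1@Q0 runs 1, rem=5, I/O yield, promote→Q0. Q0=[P2,P3,P4,P1] Q1=[] Q2=[]
t=1-3: P2@Q0 runs 2, rem=2, quantum used, demote→Q1. Q0=[P3,P4,P1] Q1=[P2] Q2=[]
t=3-5: P3@Q0 runs 2, rem=8, quantum used, demote→Q1. Q0=[P4,P1] Q1=[P2,P3] Q2=[]
t=5-7: P4@Q0 runs 2, rem=13, quantum used, demote→Q1. Q0=[P1] Q1=[P2,P3,P4] Q2=[]
t=7-8: P1@Q0 runs 1, rem=4, I/O yield, promote→Q0. Q0=[P1] Q1=[P2,P3,P4] Q2=[]
t=8-9: P1@Q0 runs 1, rem=3, I/O yield, promote→Q0. Q0=[P1] Q1=[P2,P3,P4] Q2=[]
t=9-10: P1@Q0 runs 1, rem=2, I/O yield, promote→Q0. Q0=[P1] Q1=[P2,P3,P4] Q2=[]
t=10-11: P1@Q0 runs 1, rem=1, I/O yield, promote→Q0. Q0=[P1] Q1=[P2,P3,P4] Q2=[]
t=11-12: P1@Q0 runs 1, rem=0, completes. Q0=[] Q1=[P2,P3,P4] Q2=[]
t=12-14: P2@Q1 runs 2, rem=0, completes. Q0=[] Q1=[P3,P4] Q2=[]
t=14-18: P3@Q1 runs 4, rem=4, quantum used, demote→Q2. Q0=[] Q1=[P4] Q2=[P3]
t=18-22: P4@Q1 runs 4, rem=9, quantum used, demote→Q2. Q0=[] Q1=[] Q2=[P3,P4]
t=22-26: P3@Q2 runs 4, rem=0, completes. Q0=[] Q1=[] Q2=[P4]
t=26-34: P4@Q2 runs 8, rem=1, quantum used, demote→Q2. Q0=[] Q1=[] Q2=[P4]
t=34-35: P4@Q2 runs 1, rem=0, completes. Q0=[] Q1=[] Q2=[]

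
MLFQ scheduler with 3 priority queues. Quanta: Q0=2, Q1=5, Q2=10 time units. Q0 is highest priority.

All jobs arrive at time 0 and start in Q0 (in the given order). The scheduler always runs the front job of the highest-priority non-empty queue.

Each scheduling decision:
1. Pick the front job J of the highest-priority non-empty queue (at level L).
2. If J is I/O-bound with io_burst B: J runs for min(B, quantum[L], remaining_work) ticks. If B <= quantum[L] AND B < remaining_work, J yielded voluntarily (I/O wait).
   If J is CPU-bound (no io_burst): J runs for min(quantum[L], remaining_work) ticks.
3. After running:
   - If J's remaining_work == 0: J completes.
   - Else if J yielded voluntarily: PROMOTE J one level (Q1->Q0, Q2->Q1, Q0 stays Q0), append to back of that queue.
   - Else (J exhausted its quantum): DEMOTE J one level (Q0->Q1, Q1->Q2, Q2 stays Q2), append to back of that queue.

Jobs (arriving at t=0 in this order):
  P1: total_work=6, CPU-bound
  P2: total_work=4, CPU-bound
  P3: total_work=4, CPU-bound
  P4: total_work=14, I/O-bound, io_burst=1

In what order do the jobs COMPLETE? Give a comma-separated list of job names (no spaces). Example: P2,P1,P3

t=0-2: P1@Q0 runs 2, rem=4, quantum used, demote→Q1. Q0=[P2,P3,P4] Q1=[P1] Q2=[]
t=2-4: P2@Q0 runs 2, rem=2, quantum used, demote→Q1. Q0=[P3,P4] Q1=[P1,P2] Q2=[]
t=4-6: P3@Q0 runs 2, rem=2, quantum used, demote→Q1. Q0=[P4] Q1=[P1,P2,P3] Q2=[]
t=6-7: P4@Q0 runs 1, rem=13, I/O yield, promote→Q0. Q0=[P4] Q1=[P1,P2,P3] Q2=[]
t=7-8: P4@Q0 runs 1, rem=12, I/O yield, promote→Q0. Q0=[P4] Q1=[P1,P2,P3] Q2=[]
t=8-9: P4@Q0 runs 1, rem=11, I/O yield, promote→Q0. Q0=[P4] Q1=[P1,P2,P3] Q2=[]
t=9-10: P4@Q0 runs 1, rem=10, I/O yield, promote→Q0. Q0=[P4] Q1=[P1,P2,P3] Q2=[]
t=10-11: P4@Q0 runs 1, rem=9, I/O yield, promote→Q0. Q0=[P4] Q1=[P1,P2,P3] Q2=[]
t=11-12: P4@Q0 runs 1, rem=8, I/O yield, promote→Q0. Q0=[P4] Q1=[P1,P2,P3] Q2=[]
t=12-13: P4@Q0 runs 1, rem=7, I/O yield, promote→Q0. Q0=[P4] Q1=[P1,P2,P3] Q2=[]
t=13-14: P4@Q0 runs 1, rem=6, I/O yield, promote→Q0. Q0=[P4] Q1=[P1,P2,P3] Q2=[]
t=14-15: P4@Q0 runs 1, rem=5, I/O yield, promote→Q0. Q0=[P4] Q1=[P1,P2,P3] Q2=[]
t=15-16: P4@Q0 runs 1, rem=4, I/O yield, promote→Q0. Q0=[P4] Q1=[P1,P2,P3] Q2=[]
t=16-17: P4@Q0 runs 1, rem=3, I/O yield, promote→Q0. Q0=[P4] Q1=[P1,P2,P3] Q2=[]
t=17-18: P4@Q0 runs 1, rem=2, I/O yield, promote→Q0. Q0=[P4] Q1=[P1,P2,P3] Q2=[]
t=18-19: P4@Q0 runs 1, rem=1, I/O yield, promote→Q0. Q0=[P4] Q1=[P1,P2,P3] Q2=[]
t=19-20: P4@Q0 runs 1, rem=0, completes. Q0=[] Q1=[P1,P2,P3] Q2=[]
t=20-24: P1@Q1 runs 4, rem=0, completes. Q0=[] Q1=[P2,P3] Q2=[]
t=24-26: P2@Q1 runs 2, rem=0, completes. Q0=[] Q1=[P3] Q2=[]
t=26-28: P3@Q1 runs 2, rem=0, completes. Q0=[] Q1=[] Q2=[]

Answer: P4,P1,P2,P3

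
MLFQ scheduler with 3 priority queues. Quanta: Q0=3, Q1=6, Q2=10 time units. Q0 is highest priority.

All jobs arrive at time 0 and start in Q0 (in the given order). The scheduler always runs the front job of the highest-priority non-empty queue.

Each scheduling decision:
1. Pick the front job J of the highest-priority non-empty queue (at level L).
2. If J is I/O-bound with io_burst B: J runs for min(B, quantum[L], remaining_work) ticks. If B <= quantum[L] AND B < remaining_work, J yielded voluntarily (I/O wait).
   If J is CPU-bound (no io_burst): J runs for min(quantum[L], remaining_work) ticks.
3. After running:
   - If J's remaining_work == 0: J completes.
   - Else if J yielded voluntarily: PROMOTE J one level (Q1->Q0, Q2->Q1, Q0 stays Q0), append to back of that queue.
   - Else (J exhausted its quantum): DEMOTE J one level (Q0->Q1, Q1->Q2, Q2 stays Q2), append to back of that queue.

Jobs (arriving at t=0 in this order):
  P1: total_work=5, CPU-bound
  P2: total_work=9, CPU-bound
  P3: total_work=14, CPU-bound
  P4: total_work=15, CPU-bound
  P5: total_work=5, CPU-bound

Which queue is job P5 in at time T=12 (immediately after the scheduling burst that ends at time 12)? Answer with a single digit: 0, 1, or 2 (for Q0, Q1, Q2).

t=0-3: P1@Q0 runs 3, rem=2, quantum used, demote→Q1. Q0=[P2,P3,P4,P5] Q1=[P1] Q2=[]
t=3-6: P2@Q0 runs 3, rem=6, quantum used, demote→Q1. Q0=[P3,P4,P5] Q1=[P1,P2] Q2=[]
t=6-9: P3@Q0 runs 3, rem=11, quantum used, demote→Q1. Q0=[P4,P5] Q1=[P1,P2,P3] Q2=[]
t=9-12: P4@Q0 runs 3, rem=12, quantum used, demote→Q1. Q0=[P5] Q1=[P1,P2,P3,P4] Q2=[]
t=12-15: P5@Q0 runs 3, rem=2, quantum used, demote→Q1. Q0=[] Q1=[P1,P2,P3,P4,P5] Q2=[]
t=15-17: P1@Q1 runs 2, rem=0, completes. Q0=[] Q1=[P2,P3,P4,P5] Q2=[]
t=17-23: P2@Q1 runs 6, rem=0, completes. Q0=[] Q1=[P3,P4,P5] Q2=[]
t=23-29: P3@Q1 runs 6, rem=5, quantum used, demote→Q2. Q0=[] Q1=[P4,P5] Q2=[P3]
t=29-35: P4@Q1 runs 6, rem=6, quantum used, demote→Q2. Q0=[] Q1=[P5] Q2=[P3,P4]
t=35-37: P5@Q1 runs 2, rem=0, completes. Q0=[] Q1=[] Q2=[P3,P4]
t=37-42: P3@Q2 runs 5, rem=0, completes. Q0=[] Q1=[] Q2=[P4]
t=42-48: P4@Q2 runs 6, rem=0, completes. Q0=[] Q1=[] Q2=[]

Answer: 0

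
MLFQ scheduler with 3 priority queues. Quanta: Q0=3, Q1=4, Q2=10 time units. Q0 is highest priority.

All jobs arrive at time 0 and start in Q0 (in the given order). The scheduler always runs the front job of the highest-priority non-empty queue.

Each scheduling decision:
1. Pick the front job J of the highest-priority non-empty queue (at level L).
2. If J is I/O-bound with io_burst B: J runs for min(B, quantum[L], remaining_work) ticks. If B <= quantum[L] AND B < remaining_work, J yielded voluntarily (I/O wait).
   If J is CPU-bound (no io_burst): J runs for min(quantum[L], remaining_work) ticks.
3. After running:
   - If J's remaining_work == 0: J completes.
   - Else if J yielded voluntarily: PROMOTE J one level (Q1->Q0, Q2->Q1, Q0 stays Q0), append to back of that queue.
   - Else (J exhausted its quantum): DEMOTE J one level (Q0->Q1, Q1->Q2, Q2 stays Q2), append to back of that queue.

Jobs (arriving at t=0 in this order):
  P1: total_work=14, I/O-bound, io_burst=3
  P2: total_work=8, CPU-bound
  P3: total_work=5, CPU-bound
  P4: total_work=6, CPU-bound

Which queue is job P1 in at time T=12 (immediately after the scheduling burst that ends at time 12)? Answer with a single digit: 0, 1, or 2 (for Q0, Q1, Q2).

Answer: 0

Derivation:
t=0-3: P1@Q0 runs 3, rem=11, I/O yield, promote→Q0. Q0=[P2,P3,P4,P1] Q1=[] Q2=[]
t=3-6: P2@Q0 runs 3, rem=5, quantum used, demote→Q1. Q0=[P3,P4,P1] Q1=[P2] Q2=[]
t=6-9: P3@Q0 runs 3, rem=2, quantum used, demote→Q1. Q0=[P4,P1] Q1=[P2,P3] Q2=[]
t=9-12: P4@Q0 runs 3, rem=3, quantum used, demote→Q1. Q0=[P1] Q1=[P2,P3,P4] Q2=[]
t=12-15: P1@Q0 runs 3, rem=8, I/O yield, promote→Q0. Q0=[P1] Q1=[P2,P3,P4] Q2=[]
t=15-18: P1@Q0 runs 3, rem=5, I/O yield, promote→Q0. Q0=[P1] Q1=[P2,P3,P4] Q2=[]
t=18-21: P1@Q0 runs 3, rem=2, I/O yield, promote→Q0. Q0=[P1] Q1=[P2,P3,P4] Q2=[]
t=21-23: P1@Q0 runs 2, rem=0, completes. Q0=[] Q1=[P2,P3,P4] Q2=[]
t=23-27: P2@Q1 runs 4, rem=1, quantum used, demote→Q2. Q0=[] Q1=[P3,P4] Q2=[P2]
t=27-29: P3@Q1 runs 2, rem=0, completes. Q0=[] Q1=[P4] Q2=[P2]
t=29-32: P4@Q1 runs 3, rem=0, completes. Q0=[] Q1=[] Q2=[P2]
t=32-33: P2@Q2 runs 1, rem=0, completes. Q0=[] Q1=[] Q2=[]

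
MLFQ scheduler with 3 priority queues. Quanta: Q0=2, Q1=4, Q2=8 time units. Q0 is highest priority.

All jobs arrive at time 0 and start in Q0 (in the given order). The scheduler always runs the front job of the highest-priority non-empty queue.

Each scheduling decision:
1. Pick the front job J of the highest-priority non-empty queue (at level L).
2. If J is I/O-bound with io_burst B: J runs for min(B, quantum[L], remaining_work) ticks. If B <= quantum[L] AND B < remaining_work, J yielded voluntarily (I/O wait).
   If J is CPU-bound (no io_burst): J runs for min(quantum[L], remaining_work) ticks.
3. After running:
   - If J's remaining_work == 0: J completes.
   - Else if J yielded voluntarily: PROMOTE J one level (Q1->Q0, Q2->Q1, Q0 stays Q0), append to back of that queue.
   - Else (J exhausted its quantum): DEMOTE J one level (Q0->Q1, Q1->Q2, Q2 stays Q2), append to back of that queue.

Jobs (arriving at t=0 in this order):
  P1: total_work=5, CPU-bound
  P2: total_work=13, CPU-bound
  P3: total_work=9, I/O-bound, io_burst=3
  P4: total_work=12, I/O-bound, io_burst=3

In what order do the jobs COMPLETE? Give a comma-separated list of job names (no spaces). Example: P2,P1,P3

Answer: P1,P3,P4,P2

Derivation:
t=0-2: P1@Q0 runs 2, rem=3, quantum used, demote→Q1. Q0=[P2,P3,P4] Q1=[P1] Q2=[]
t=2-4: P2@Q0 runs 2, rem=11, quantum used, demote→Q1. Q0=[P3,P4] Q1=[P1,P2] Q2=[]
t=4-6: P3@Q0 runs 2, rem=7, quantum used, demote→Q1. Q0=[P4] Q1=[P1,P2,P3] Q2=[]
t=6-8: P4@Q0 runs 2, rem=10, quantum used, demote→Q1. Q0=[] Q1=[P1,P2,P3,P4] Q2=[]
t=8-11: P1@Q1 runs 3, rem=0, completes. Q0=[] Q1=[P2,P3,P4] Q2=[]
t=11-15: P2@Q1 runs 4, rem=7, quantum used, demote→Q2. Q0=[] Q1=[P3,P4] Q2=[P2]
t=15-18: P3@Q1 runs 3, rem=4, I/O yield, promote→Q0. Q0=[P3] Q1=[P4] Q2=[P2]
t=18-20: P3@Q0 runs 2, rem=2, quantum used, demote→Q1. Q0=[] Q1=[P4,P3] Q2=[P2]
t=20-23: P4@Q1 runs 3, rem=7, I/O yield, promote→Q0. Q0=[P4] Q1=[P3] Q2=[P2]
t=23-25: P4@Q0 runs 2, rem=5, quantum used, demote→Q1. Q0=[] Q1=[P3,P4] Q2=[P2]
t=25-27: P3@Q1 runs 2, rem=0, completes. Q0=[] Q1=[P4] Q2=[P2]
t=27-30: P4@Q1 runs 3, rem=2, I/O yield, promote→Q0. Q0=[P4] Q1=[] Q2=[P2]
t=30-32: P4@Q0 runs 2, rem=0, completes. Q0=[] Q1=[] Q2=[P2]
t=32-39: P2@Q2 runs 7, rem=0, completes. Q0=[] Q1=[] Q2=[]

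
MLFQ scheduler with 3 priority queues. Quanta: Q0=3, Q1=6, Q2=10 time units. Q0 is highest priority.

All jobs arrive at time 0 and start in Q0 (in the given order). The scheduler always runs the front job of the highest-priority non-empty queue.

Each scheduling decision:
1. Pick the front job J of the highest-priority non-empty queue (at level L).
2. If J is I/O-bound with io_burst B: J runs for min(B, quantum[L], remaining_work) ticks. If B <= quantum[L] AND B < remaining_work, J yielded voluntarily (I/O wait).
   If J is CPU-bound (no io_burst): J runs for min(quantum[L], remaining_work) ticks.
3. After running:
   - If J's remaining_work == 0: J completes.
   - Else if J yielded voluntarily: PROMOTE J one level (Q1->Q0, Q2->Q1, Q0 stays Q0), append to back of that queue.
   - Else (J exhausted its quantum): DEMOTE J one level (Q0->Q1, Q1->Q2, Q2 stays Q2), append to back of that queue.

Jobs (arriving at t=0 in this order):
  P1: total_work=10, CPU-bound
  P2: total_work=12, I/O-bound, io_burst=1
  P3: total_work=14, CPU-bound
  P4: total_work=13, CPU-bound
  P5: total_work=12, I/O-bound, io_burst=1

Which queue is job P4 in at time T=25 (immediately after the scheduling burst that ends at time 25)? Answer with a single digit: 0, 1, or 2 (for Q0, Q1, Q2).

t=0-3: P1@Q0 runs 3, rem=7, quantum used, demote→Q1. Q0=[P2,P3,P4,P5] Q1=[P1] Q2=[]
t=3-4: P2@Q0 runs 1, rem=11, I/O yield, promote→Q0. Q0=[P3,P4,P5,P2] Q1=[P1] Q2=[]
t=4-7: P3@Q0 runs 3, rem=11, quantum used, demote→Q1. Q0=[P4,P5,P2] Q1=[P1,P3] Q2=[]
t=7-10: P4@Q0 runs 3, rem=10, quantum used, demote→Q1. Q0=[P5,P2] Q1=[P1,P3,P4] Q2=[]
t=10-11: P5@Q0 runs 1, rem=11, I/O yield, promote→Q0. Q0=[P2,P5] Q1=[P1,P3,P4] Q2=[]
t=11-12: P2@Q0 runs 1, rem=10, I/O yield, promote→Q0. Q0=[P5,P2] Q1=[P1,P3,P4] Q2=[]
t=12-13: P5@Q0 runs 1, rem=10, I/O yield, promote→Q0. Q0=[P2,P5] Q1=[P1,P3,P4] Q2=[]
t=13-14: P2@Q0 runs 1, rem=9, I/O yield, promote→Q0. Q0=[P5,P2] Q1=[P1,P3,P4] Q2=[]
t=14-15: P5@Q0 runs 1, rem=9, I/O yield, promote→Q0. Q0=[P2,P5] Q1=[P1,P3,P4] Q2=[]
t=15-16: P2@Q0 runs 1, rem=8, I/O yield, promote→Q0. Q0=[P5,P2] Q1=[P1,P3,P4] Q2=[]
t=16-17: P5@Q0 runs 1, rem=8, I/O yield, promote→Q0. Q0=[P2,P5] Q1=[P1,P3,P4] Q2=[]
t=17-18: P2@Q0 runs 1, rem=7, I/O yield, promote→Q0. Q0=[P5,P2] Q1=[P1,P3,P4] Q2=[]
t=18-19: P5@Q0 runs 1, rem=7, I/O yield, promote→Q0. Q0=[P2,P5] Q1=[P1,P3,P4] Q2=[]
t=19-20: P2@Q0 runs 1, rem=6, I/O yield, promote→Q0. Q0=[P5,P2] Q1=[P1,P3,P4] Q2=[]
t=20-21: P5@Q0 runs 1, rem=6, I/O yield, promote→Q0. Q0=[P2,P5] Q1=[P1,P3,P4] Q2=[]
t=21-22: P2@Q0 runs 1, rem=5, I/O yield, promote→Q0. Q0=[P5,P2] Q1=[P1,P3,P4] Q2=[]
t=22-23: P5@Q0 runs 1, rem=5, I/O yield, promote→Q0. Q0=[P2,P5] Q1=[P1,P3,P4] Q2=[]
t=23-24: P2@Q0 runs 1, rem=4, I/O yield, promote→Q0. Q0=[P5,P2] Q1=[P1,P3,P4] Q2=[]
t=24-25: P5@Q0 runs 1, rem=4, I/O yield, promote→Q0. Q0=[P2,P5] Q1=[P1,P3,P4] Q2=[]
t=25-26: P2@Q0 runs 1, rem=3, I/O yield, promote→Q0. Q0=[P5,P2] Q1=[P1,P3,P4] Q2=[]
t=26-27: P5@Q0 runs 1, rem=3, I/O yield, promote→Q0. Q0=[P2,P5] Q1=[P1,P3,P4] Q2=[]
t=27-28: P2@Q0 runs 1, rem=2, I/O yield, promote→Q0. Q0=[P5,P2] Q1=[P1,P3,P4] Q2=[]
t=28-29: P5@Q0 runs 1, rem=2, I/O yield, promote→Q0. Q0=[P2,P5] Q1=[P1,P3,P4] Q2=[]
t=29-30: P2@Q0 runs 1, rem=1, I/O yield, promote→Q0. Q0=[P5,P2] Q1=[P1,P3,P4] Q2=[]
t=30-31: P5@Q0 runs 1, rem=1, I/O yield, promote→Q0. Q0=[P2,P5] Q1=[P1,P3,P4] Q2=[]
t=31-32: P2@Q0 runs 1, rem=0, completes. Q0=[P5] Q1=[P1,P3,P4] Q2=[]
t=32-33: P5@Q0 runs 1, rem=0, completes. Q0=[] Q1=[P1,P3,P4] Q2=[]
t=33-39: P1@Q1 runs 6, rem=1, quantum used, demote→Q2. Q0=[] Q1=[P3,P4] Q2=[P1]
t=39-45: P3@Q1 runs 6, rem=5, quantum used, demote→Q2. Q0=[] Q1=[P4] Q2=[P1,P3]
t=45-51: P4@Q1 runs 6, rem=4, quantum used, demote→Q2. Q0=[] Q1=[] Q2=[P1,P3,P4]
t=51-52: P1@Q2 runs 1, rem=0, completes. Q0=[] Q1=[] Q2=[P3,P4]
t=52-57: P3@Q2 runs 5, rem=0, completes. Q0=[] Q1=[] Q2=[P4]
t=57-61: P4@Q2 runs 4, rem=0, completes. Q0=[] Q1=[] Q2=[]

Answer: 1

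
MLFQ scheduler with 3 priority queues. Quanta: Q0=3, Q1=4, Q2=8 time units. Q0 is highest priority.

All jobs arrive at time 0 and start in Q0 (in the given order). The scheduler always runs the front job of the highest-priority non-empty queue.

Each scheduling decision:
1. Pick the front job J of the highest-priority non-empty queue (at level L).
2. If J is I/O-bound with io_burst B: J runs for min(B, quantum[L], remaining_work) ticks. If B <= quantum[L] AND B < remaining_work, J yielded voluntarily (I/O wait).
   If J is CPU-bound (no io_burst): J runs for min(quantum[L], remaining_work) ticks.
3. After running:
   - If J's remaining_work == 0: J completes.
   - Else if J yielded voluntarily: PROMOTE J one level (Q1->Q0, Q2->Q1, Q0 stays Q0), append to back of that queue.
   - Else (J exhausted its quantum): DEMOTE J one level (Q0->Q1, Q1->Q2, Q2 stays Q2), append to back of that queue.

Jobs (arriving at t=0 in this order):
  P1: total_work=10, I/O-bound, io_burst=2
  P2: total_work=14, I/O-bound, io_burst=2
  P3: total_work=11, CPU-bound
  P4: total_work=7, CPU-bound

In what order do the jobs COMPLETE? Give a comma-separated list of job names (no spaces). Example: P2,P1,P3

t=0-2: P1@Q0 runs 2, rem=8, I/O yield, promote→Q0. Q0=[P2,P3,P4,P1] Q1=[] Q2=[]
t=2-4: P2@Q0 runs 2, rem=12, I/O yield, promote→Q0. Q0=[P3,P4,P1,P2] Q1=[] Q2=[]
t=4-7: P3@Q0 runs 3, rem=8, quantum used, demote→Q1. Q0=[P4,P1,P2] Q1=[P3] Q2=[]
t=7-10: P4@Q0 runs 3, rem=4, quantum used, demote→Q1. Q0=[P1,P2] Q1=[P3,P4] Q2=[]
t=10-12: P1@Q0 runs 2, rem=6, I/O yield, promote→Q0. Q0=[P2,P1] Q1=[P3,P4] Q2=[]
t=12-14: P2@Q0 runs 2, rem=10, I/O yield, promote→Q0. Q0=[P1,P2] Q1=[P3,P4] Q2=[]
t=14-16: P1@Q0 runs 2, rem=4, I/O yield, promote→Q0. Q0=[P2,P1] Q1=[P3,P4] Q2=[]
t=16-18: P2@Q0 runs 2, rem=8, I/O yield, promote→Q0. Q0=[P1,P2] Q1=[P3,P4] Q2=[]
t=18-20: P1@Q0 runs 2, rem=2, I/O yield, promote→Q0. Q0=[P2,P1] Q1=[P3,P4] Q2=[]
t=20-22: P2@Q0 runs 2, rem=6, I/O yield, promote→Q0. Q0=[P1,P2] Q1=[P3,P4] Q2=[]
t=22-24: P1@Q0 runs 2, rem=0, completes. Q0=[P2] Q1=[P3,P4] Q2=[]
t=24-26: P2@Q0 runs 2, rem=4, I/O yield, promote→Q0. Q0=[P2] Q1=[P3,P4] Q2=[]
t=26-28: P2@Q0 runs 2, rem=2, I/O yield, promote→Q0. Q0=[P2] Q1=[P3,P4] Q2=[]
t=28-30: P2@Q0 runs 2, rem=0, completes. Q0=[] Q1=[P3,P4] Q2=[]
t=30-34: P3@Q1 runs 4, rem=4, quantum used, demote→Q2. Q0=[] Q1=[P4] Q2=[P3]
t=34-38: P4@Q1 runs 4, rem=0, completes. Q0=[] Q1=[] Q2=[P3]
t=38-42: P3@Q2 runs 4, rem=0, completes. Q0=[] Q1=[] Q2=[]

Answer: P1,P2,P4,P3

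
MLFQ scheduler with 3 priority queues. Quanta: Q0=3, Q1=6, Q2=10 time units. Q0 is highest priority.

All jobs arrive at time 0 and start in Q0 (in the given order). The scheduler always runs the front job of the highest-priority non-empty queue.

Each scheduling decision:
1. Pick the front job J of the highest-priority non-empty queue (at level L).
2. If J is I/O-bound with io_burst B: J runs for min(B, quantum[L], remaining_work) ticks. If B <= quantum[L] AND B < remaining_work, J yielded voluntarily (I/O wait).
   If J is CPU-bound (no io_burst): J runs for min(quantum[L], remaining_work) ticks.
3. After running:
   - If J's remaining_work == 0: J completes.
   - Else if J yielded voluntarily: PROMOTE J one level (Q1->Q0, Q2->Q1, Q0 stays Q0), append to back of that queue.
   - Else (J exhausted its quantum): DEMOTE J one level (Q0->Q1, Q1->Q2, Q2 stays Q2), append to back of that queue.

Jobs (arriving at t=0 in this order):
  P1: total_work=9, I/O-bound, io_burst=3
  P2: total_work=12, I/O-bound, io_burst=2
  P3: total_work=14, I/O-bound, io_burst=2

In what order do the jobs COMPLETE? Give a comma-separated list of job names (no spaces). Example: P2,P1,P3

Answer: P1,P2,P3

Derivation:
t=0-3: P1@Q0 runs 3, rem=6, I/O yield, promote→Q0. Q0=[P2,P3,P1] Q1=[] Q2=[]
t=3-5: P2@Q0 runs 2, rem=10, I/O yield, promote→Q0. Q0=[P3,P1,P2] Q1=[] Q2=[]
t=5-7: P3@Q0 runs 2, rem=12, I/O yield, promote→Q0. Q0=[P1,P2,P3] Q1=[] Q2=[]
t=7-10: P1@Q0 runs 3, rem=3, I/O yield, promote→Q0. Q0=[P2,P3,P1] Q1=[] Q2=[]
t=10-12: P2@Q0 runs 2, rem=8, I/O yield, promote→Q0. Q0=[P3,P1,P2] Q1=[] Q2=[]
t=12-14: P3@Q0 runs 2, rem=10, I/O yield, promote→Q0. Q0=[P1,P2,P3] Q1=[] Q2=[]
t=14-17: P1@Q0 runs 3, rem=0, completes. Q0=[P2,P3] Q1=[] Q2=[]
t=17-19: P2@Q0 runs 2, rem=6, I/O yield, promote→Q0. Q0=[P3,P2] Q1=[] Q2=[]
t=19-21: P3@Q0 runs 2, rem=8, I/O yield, promote→Q0. Q0=[P2,P3] Q1=[] Q2=[]
t=21-23: P2@Q0 runs 2, rem=4, I/O yield, promote→Q0. Q0=[P3,P2] Q1=[] Q2=[]
t=23-25: P3@Q0 runs 2, rem=6, I/O yield, promote→Q0. Q0=[P2,P3] Q1=[] Q2=[]
t=25-27: P2@Q0 runs 2, rem=2, I/O yield, promote→Q0. Q0=[P3,P2] Q1=[] Q2=[]
t=27-29: P3@Q0 runs 2, rem=4, I/O yield, promote→Q0. Q0=[P2,P3] Q1=[] Q2=[]
t=29-31: P2@Q0 runs 2, rem=0, completes. Q0=[P3] Q1=[] Q2=[]
t=31-33: P3@Q0 runs 2, rem=2, I/O yield, promote→Q0. Q0=[P3] Q1=[] Q2=[]
t=33-35: P3@Q0 runs 2, rem=0, completes. Q0=[] Q1=[] Q2=[]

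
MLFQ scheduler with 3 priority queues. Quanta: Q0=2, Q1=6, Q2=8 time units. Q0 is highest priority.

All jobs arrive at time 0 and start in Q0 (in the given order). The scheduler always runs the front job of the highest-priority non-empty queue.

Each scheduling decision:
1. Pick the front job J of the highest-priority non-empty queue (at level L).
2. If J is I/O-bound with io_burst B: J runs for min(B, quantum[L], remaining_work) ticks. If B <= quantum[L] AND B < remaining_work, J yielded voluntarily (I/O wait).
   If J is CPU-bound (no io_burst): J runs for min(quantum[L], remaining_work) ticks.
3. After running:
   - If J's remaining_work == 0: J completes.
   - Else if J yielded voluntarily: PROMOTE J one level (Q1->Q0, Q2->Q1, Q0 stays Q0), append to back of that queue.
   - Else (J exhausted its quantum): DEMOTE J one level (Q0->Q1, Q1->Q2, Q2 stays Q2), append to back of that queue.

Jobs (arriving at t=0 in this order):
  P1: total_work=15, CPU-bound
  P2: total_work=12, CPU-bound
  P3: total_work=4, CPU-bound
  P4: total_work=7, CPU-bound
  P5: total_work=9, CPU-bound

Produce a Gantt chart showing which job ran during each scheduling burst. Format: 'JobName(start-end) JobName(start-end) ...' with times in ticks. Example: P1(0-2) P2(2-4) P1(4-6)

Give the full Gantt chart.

t=0-2: P1@Q0 runs 2, rem=13, quantum used, demote→Q1. Q0=[P2,P3,P4,P5] Q1=[P1] Q2=[]
t=2-4: P2@Q0 runs 2, rem=10, quantum used, demote→Q1. Q0=[P3,P4,P5] Q1=[P1,P2] Q2=[]
t=4-6: P3@Q0 runs 2, rem=2, quantum used, demote→Q1. Q0=[P4,P5] Q1=[P1,P2,P3] Q2=[]
t=6-8: P4@Q0 runs 2, rem=5, quantum used, demote→Q1. Q0=[P5] Q1=[P1,P2,P3,P4] Q2=[]
t=8-10: P5@Q0 runs 2, rem=7, quantum used, demote→Q1. Q0=[] Q1=[P1,P2,P3,P4,P5] Q2=[]
t=10-16: P1@Q1 runs 6, rem=7, quantum used, demote→Q2. Q0=[] Q1=[P2,P3,P4,P5] Q2=[P1]
t=16-22: P2@Q1 runs 6, rem=4, quantum used, demote→Q2. Q0=[] Q1=[P3,P4,P5] Q2=[P1,P2]
t=22-24: P3@Q1 runs 2, rem=0, completes. Q0=[] Q1=[P4,P5] Q2=[P1,P2]
t=24-29: P4@Q1 runs 5, rem=0, completes. Q0=[] Q1=[P5] Q2=[P1,P2]
t=29-35: P5@Q1 runs 6, rem=1, quantum used, demote→Q2. Q0=[] Q1=[] Q2=[P1,P2,P5]
t=35-42: P1@Q2 runs 7, rem=0, completes. Q0=[] Q1=[] Q2=[P2,P5]
t=42-46: P2@Q2 runs 4, rem=0, completes. Q0=[] Q1=[] Q2=[P5]
t=46-47: P5@Q2 runs 1, rem=0, completes. Q0=[] Q1=[] Q2=[]

Answer: P1(0-2) P2(2-4) P3(4-6) P4(6-8) P5(8-10) P1(10-16) P2(16-22) P3(22-24) P4(24-29) P5(29-35) P1(35-42) P2(42-46) P5(46-47)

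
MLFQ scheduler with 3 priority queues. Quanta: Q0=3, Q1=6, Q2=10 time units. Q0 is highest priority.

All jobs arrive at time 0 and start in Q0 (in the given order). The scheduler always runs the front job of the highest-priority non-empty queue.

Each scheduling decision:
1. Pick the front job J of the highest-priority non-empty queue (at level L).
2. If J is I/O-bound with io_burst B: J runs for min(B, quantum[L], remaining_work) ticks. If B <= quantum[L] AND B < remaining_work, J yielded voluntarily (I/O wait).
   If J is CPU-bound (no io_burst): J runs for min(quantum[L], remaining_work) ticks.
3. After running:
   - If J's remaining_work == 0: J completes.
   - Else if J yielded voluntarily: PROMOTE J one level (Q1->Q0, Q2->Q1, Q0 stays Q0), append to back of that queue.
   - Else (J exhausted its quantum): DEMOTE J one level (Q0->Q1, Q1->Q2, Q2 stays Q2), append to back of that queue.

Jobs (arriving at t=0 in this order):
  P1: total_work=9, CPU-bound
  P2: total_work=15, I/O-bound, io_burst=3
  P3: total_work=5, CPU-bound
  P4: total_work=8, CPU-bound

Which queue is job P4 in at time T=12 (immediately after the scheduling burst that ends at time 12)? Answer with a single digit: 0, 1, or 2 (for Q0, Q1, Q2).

t=0-3: P1@Q0 runs 3, rem=6, quantum used, demote→Q1. Q0=[P2,P3,P4] Q1=[P1] Q2=[]
t=3-6: P2@Q0 runs 3, rem=12, I/O yield, promote→Q0. Q0=[P3,P4,P2] Q1=[P1] Q2=[]
t=6-9: P3@Q0 runs 3, rem=2, quantum used, demote→Q1. Q0=[P4,P2] Q1=[P1,P3] Q2=[]
t=9-12: P4@Q0 runs 3, rem=5, quantum used, demote→Q1. Q0=[P2] Q1=[P1,P3,P4] Q2=[]
t=12-15: P2@Q0 runs 3, rem=9, I/O yield, promote→Q0. Q0=[P2] Q1=[P1,P3,P4] Q2=[]
t=15-18: P2@Q0 runs 3, rem=6, I/O yield, promote→Q0. Q0=[P2] Q1=[P1,P3,P4] Q2=[]
t=18-21: P2@Q0 runs 3, rem=3, I/O yield, promote→Q0. Q0=[P2] Q1=[P1,P3,P4] Q2=[]
t=21-24: P2@Q0 runs 3, rem=0, completes. Q0=[] Q1=[P1,P3,P4] Q2=[]
t=24-30: P1@Q1 runs 6, rem=0, completes. Q0=[] Q1=[P3,P4] Q2=[]
t=30-32: P3@Q1 runs 2, rem=0, completes. Q0=[] Q1=[P4] Q2=[]
t=32-37: P4@Q1 runs 5, rem=0, completes. Q0=[] Q1=[] Q2=[]

Answer: 1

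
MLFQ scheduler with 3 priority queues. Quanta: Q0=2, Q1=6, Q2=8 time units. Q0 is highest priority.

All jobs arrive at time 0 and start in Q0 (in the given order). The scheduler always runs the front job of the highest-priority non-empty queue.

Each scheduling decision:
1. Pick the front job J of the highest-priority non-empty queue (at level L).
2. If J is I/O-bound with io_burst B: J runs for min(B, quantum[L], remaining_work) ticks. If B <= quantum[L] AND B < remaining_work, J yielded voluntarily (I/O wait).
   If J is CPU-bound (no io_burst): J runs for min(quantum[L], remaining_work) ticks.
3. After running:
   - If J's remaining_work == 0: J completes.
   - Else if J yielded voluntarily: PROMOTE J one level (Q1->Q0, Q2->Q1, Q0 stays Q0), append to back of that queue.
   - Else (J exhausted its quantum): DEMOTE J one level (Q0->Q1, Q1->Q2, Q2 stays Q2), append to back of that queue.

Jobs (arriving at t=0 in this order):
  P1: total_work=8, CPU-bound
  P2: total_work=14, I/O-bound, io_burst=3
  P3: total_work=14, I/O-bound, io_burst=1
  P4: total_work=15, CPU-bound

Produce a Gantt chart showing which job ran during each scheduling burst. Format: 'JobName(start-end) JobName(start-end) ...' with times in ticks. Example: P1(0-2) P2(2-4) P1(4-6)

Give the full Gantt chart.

Answer: P1(0-2) P2(2-4) P3(4-5) P4(5-7) P3(7-8) P3(8-9) P3(9-10) P3(10-11) P3(11-12) P3(12-13) P3(13-14) P3(14-15) P3(15-16) P3(16-17) P3(17-18) P3(18-19) P3(19-20) P1(20-26) P2(26-29) P2(29-31) P4(31-37) P2(37-40) P2(40-42) P2(42-44) P4(44-51)

Derivation:
t=0-2: P1@Q0 runs 2, rem=6, quantum used, demote→Q1. Q0=[P2,P3,P4] Q1=[P1] Q2=[]
t=2-4: P2@Q0 runs 2, rem=12, quantum used, demote→Q1. Q0=[P3,P4] Q1=[P1,P2] Q2=[]
t=4-5: P3@Q0 runs 1, rem=13, I/O yield, promote→Q0. Q0=[P4,P3] Q1=[P1,P2] Q2=[]
t=5-7: P4@Q0 runs 2, rem=13, quantum used, demote→Q1. Q0=[P3] Q1=[P1,P2,P4] Q2=[]
t=7-8: P3@Q0 runs 1, rem=12, I/O yield, promote→Q0. Q0=[P3] Q1=[P1,P2,P4] Q2=[]
t=8-9: P3@Q0 runs 1, rem=11, I/O yield, promote→Q0. Q0=[P3] Q1=[P1,P2,P4] Q2=[]
t=9-10: P3@Q0 runs 1, rem=10, I/O yield, promote→Q0. Q0=[P3] Q1=[P1,P2,P4] Q2=[]
t=10-11: P3@Q0 runs 1, rem=9, I/O yield, promote→Q0. Q0=[P3] Q1=[P1,P2,P4] Q2=[]
t=11-12: P3@Q0 runs 1, rem=8, I/O yield, promote→Q0. Q0=[P3] Q1=[P1,P2,P4] Q2=[]
t=12-13: P3@Q0 runs 1, rem=7, I/O yield, promote→Q0. Q0=[P3] Q1=[P1,P2,P4] Q2=[]
t=13-14: P3@Q0 runs 1, rem=6, I/O yield, promote→Q0. Q0=[P3] Q1=[P1,P2,P4] Q2=[]
t=14-15: P3@Q0 runs 1, rem=5, I/O yield, promote→Q0. Q0=[P3] Q1=[P1,P2,P4] Q2=[]
t=15-16: P3@Q0 runs 1, rem=4, I/O yield, promote→Q0. Q0=[P3] Q1=[P1,P2,P4] Q2=[]
t=16-17: P3@Q0 runs 1, rem=3, I/O yield, promote→Q0. Q0=[P3] Q1=[P1,P2,P4] Q2=[]
t=17-18: P3@Q0 runs 1, rem=2, I/O yield, promote→Q0. Q0=[P3] Q1=[P1,P2,P4] Q2=[]
t=18-19: P3@Q0 runs 1, rem=1, I/O yield, promote→Q0. Q0=[P3] Q1=[P1,P2,P4] Q2=[]
t=19-20: P3@Q0 runs 1, rem=0, completes. Q0=[] Q1=[P1,P2,P4] Q2=[]
t=20-26: P1@Q1 runs 6, rem=0, completes. Q0=[] Q1=[P2,P4] Q2=[]
t=26-29: P2@Q1 runs 3, rem=9, I/O yield, promote→Q0. Q0=[P2] Q1=[P4] Q2=[]
t=29-31: P2@Q0 runs 2, rem=7, quantum used, demote→Q1. Q0=[] Q1=[P4,P2] Q2=[]
t=31-37: P4@Q1 runs 6, rem=7, quantum used, demote→Q2. Q0=[] Q1=[P2] Q2=[P4]
t=37-40: P2@Q1 runs 3, rem=4, I/O yield, promote→Q0. Q0=[P2] Q1=[] Q2=[P4]
t=40-42: P2@Q0 runs 2, rem=2, quantum used, demote→Q1. Q0=[] Q1=[P2] Q2=[P4]
t=42-44: P2@Q1 runs 2, rem=0, completes. Q0=[] Q1=[] Q2=[P4]
t=44-51: P4@Q2 runs 7, rem=0, completes. Q0=[] Q1=[] Q2=[]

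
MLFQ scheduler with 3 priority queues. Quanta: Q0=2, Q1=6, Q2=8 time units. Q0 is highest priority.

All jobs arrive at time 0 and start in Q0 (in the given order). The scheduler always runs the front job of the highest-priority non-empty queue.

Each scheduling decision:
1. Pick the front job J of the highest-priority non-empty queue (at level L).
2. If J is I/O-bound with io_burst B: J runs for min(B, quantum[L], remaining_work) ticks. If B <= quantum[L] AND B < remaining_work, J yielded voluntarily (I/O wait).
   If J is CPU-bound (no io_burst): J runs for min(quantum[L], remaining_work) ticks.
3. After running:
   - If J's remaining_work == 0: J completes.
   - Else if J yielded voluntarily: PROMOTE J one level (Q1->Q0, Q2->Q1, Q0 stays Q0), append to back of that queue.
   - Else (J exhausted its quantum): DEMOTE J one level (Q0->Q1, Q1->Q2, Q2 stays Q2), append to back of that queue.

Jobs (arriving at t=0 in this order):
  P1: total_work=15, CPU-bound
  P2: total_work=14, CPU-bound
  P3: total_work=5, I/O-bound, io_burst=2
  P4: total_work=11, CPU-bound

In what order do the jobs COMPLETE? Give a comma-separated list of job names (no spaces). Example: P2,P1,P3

Answer: P3,P1,P2,P4

Derivation:
t=0-2: P1@Q0 runs 2, rem=13, quantum used, demote→Q1. Q0=[P2,P3,P4] Q1=[P1] Q2=[]
t=2-4: P2@Q0 runs 2, rem=12, quantum used, demote→Q1. Q0=[P3,P4] Q1=[P1,P2] Q2=[]
t=4-6: P3@Q0 runs 2, rem=3, I/O yield, promote→Q0. Q0=[P4,P3] Q1=[P1,P2] Q2=[]
t=6-8: P4@Q0 runs 2, rem=9, quantum used, demote→Q1. Q0=[P3] Q1=[P1,P2,P4] Q2=[]
t=8-10: P3@Q0 runs 2, rem=1, I/O yield, promote→Q0. Q0=[P3] Q1=[P1,P2,P4] Q2=[]
t=10-11: P3@Q0 runs 1, rem=0, completes. Q0=[] Q1=[P1,P2,P4] Q2=[]
t=11-17: P1@Q1 runs 6, rem=7, quantum used, demote→Q2. Q0=[] Q1=[P2,P4] Q2=[P1]
t=17-23: P2@Q1 runs 6, rem=6, quantum used, demote→Q2. Q0=[] Q1=[P4] Q2=[P1,P2]
t=23-29: P4@Q1 runs 6, rem=3, quantum used, demote→Q2. Q0=[] Q1=[] Q2=[P1,P2,P4]
t=29-36: P1@Q2 runs 7, rem=0, completes. Q0=[] Q1=[] Q2=[P2,P4]
t=36-42: P2@Q2 runs 6, rem=0, completes. Q0=[] Q1=[] Q2=[P4]
t=42-45: P4@Q2 runs 3, rem=0, completes. Q0=[] Q1=[] Q2=[]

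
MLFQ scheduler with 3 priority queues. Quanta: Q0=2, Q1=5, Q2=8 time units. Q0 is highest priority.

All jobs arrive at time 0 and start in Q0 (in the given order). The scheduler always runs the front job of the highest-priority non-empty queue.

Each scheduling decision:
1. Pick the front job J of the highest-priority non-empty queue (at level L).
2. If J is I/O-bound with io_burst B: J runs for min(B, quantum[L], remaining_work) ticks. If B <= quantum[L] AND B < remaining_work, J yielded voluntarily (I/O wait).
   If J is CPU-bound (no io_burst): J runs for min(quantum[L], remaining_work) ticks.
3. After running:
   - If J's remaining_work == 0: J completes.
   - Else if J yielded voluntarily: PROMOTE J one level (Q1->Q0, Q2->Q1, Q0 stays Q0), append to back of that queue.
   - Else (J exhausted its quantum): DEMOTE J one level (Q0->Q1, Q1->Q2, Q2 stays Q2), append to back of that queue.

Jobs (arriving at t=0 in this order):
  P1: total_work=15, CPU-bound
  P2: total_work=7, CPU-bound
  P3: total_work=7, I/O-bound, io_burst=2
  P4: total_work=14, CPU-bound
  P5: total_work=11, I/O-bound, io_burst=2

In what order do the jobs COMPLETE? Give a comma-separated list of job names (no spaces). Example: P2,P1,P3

Answer: P3,P5,P2,P1,P4

Derivation:
t=0-2: P1@Q0 runs 2, rem=13, quantum used, demote→Q1. Q0=[P2,P3,P4,P5] Q1=[P1] Q2=[]
t=2-4: P2@Q0 runs 2, rem=5, quantum used, demote→Q1. Q0=[P3,P4,P5] Q1=[P1,P2] Q2=[]
t=4-6: P3@Q0 runs 2, rem=5, I/O yield, promote→Q0. Q0=[P4,P5,P3] Q1=[P1,P2] Q2=[]
t=6-8: P4@Q0 runs 2, rem=12, quantum used, demote→Q1. Q0=[P5,P3] Q1=[P1,P2,P4] Q2=[]
t=8-10: P5@Q0 runs 2, rem=9, I/O yield, promote→Q0. Q0=[P3,P5] Q1=[P1,P2,P4] Q2=[]
t=10-12: P3@Q0 runs 2, rem=3, I/O yield, promote→Q0. Q0=[P5,P3] Q1=[P1,P2,P4] Q2=[]
t=12-14: P5@Q0 runs 2, rem=7, I/O yield, promote→Q0. Q0=[P3,P5] Q1=[P1,P2,P4] Q2=[]
t=14-16: P3@Q0 runs 2, rem=1, I/O yield, promote→Q0. Q0=[P5,P3] Q1=[P1,P2,P4] Q2=[]
t=16-18: P5@Q0 runs 2, rem=5, I/O yield, promote→Q0. Q0=[P3,P5] Q1=[P1,P2,P4] Q2=[]
t=18-19: P3@Q0 runs 1, rem=0, completes. Q0=[P5] Q1=[P1,P2,P4] Q2=[]
t=19-21: P5@Q0 runs 2, rem=3, I/O yield, promote→Q0. Q0=[P5] Q1=[P1,P2,P4] Q2=[]
t=21-23: P5@Q0 runs 2, rem=1, I/O yield, promote→Q0. Q0=[P5] Q1=[P1,P2,P4] Q2=[]
t=23-24: P5@Q0 runs 1, rem=0, completes. Q0=[] Q1=[P1,P2,P4] Q2=[]
t=24-29: P1@Q1 runs 5, rem=8, quantum used, demote→Q2. Q0=[] Q1=[P2,P4] Q2=[P1]
t=29-34: P2@Q1 runs 5, rem=0, completes. Q0=[] Q1=[P4] Q2=[P1]
t=34-39: P4@Q1 runs 5, rem=7, quantum used, demote→Q2. Q0=[] Q1=[] Q2=[P1,P4]
t=39-47: P1@Q2 runs 8, rem=0, completes. Q0=[] Q1=[] Q2=[P4]
t=47-54: P4@Q2 runs 7, rem=0, completes. Q0=[] Q1=[] Q2=[]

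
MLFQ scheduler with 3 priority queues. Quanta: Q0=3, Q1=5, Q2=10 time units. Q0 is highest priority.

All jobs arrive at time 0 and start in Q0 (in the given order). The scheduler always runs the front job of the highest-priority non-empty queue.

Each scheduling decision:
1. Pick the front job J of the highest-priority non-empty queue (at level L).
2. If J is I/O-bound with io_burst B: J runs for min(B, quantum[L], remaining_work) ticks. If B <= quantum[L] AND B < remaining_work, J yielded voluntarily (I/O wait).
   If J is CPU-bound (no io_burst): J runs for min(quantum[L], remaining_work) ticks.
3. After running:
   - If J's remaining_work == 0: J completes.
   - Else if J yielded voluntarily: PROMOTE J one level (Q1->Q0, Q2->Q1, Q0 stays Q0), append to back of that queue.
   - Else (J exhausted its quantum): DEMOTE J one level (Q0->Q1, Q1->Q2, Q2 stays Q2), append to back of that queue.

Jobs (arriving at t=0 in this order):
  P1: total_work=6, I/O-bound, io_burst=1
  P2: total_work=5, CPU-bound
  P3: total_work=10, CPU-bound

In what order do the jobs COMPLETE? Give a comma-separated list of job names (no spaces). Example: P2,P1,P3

Answer: P1,P2,P3

Derivation:
t=0-1: P1@Q0 runs 1, rem=5, I/O yield, promote→Q0. Q0=[P2,P3,P1] Q1=[] Q2=[]
t=1-4: P2@Q0 runs 3, rem=2, quantum used, demote→Q1. Q0=[P3,P1] Q1=[P2] Q2=[]
t=4-7: P3@Q0 runs 3, rem=7, quantum used, demote→Q1. Q0=[P1] Q1=[P2,P3] Q2=[]
t=7-8: P1@Q0 runs 1, rem=4, I/O yield, promote→Q0. Q0=[P1] Q1=[P2,P3] Q2=[]
t=8-9: P1@Q0 runs 1, rem=3, I/O yield, promote→Q0. Q0=[P1] Q1=[P2,P3] Q2=[]
t=9-10: P1@Q0 runs 1, rem=2, I/O yield, promote→Q0. Q0=[P1] Q1=[P2,P3] Q2=[]
t=10-11: P1@Q0 runs 1, rem=1, I/O yield, promote→Q0. Q0=[P1] Q1=[P2,P3] Q2=[]
t=11-12: P1@Q0 runs 1, rem=0, completes. Q0=[] Q1=[P2,P3] Q2=[]
t=12-14: P2@Q1 runs 2, rem=0, completes. Q0=[] Q1=[P3] Q2=[]
t=14-19: P3@Q1 runs 5, rem=2, quantum used, demote→Q2. Q0=[] Q1=[] Q2=[P3]
t=19-21: P3@Q2 runs 2, rem=0, completes. Q0=[] Q1=[] Q2=[]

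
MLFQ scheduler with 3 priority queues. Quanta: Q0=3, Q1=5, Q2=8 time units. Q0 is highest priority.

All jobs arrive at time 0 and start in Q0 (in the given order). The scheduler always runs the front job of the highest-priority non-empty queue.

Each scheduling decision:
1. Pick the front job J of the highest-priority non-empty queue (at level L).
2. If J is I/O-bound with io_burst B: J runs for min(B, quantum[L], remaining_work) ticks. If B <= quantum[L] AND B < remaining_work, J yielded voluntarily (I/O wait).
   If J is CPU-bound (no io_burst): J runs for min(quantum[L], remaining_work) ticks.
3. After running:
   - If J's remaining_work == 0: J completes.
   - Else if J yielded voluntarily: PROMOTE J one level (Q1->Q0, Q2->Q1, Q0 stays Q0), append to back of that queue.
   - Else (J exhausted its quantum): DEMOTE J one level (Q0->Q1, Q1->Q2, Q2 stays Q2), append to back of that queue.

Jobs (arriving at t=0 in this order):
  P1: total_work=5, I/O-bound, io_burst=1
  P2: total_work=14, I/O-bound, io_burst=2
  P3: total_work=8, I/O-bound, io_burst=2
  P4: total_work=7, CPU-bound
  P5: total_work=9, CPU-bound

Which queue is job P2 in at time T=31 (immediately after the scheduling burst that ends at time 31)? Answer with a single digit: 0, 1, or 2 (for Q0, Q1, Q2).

Answer: 0

Derivation:
t=0-1: P1@Q0 runs 1, rem=4, I/O yield, promote→Q0. Q0=[P2,P3,P4,P5,P1] Q1=[] Q2=[]
t=1-3: P2@Q0 runs 2, rem=12, I/O yield, promote→Q0. Q0=[P3,P4,P5,P1,P2] Q1=[] Q2=[]
t=3-5: P3@Q0 runs 2, rem=6, I/O yield, promote→Q0. Q0=[P4,P5,P1,P2,P3] Q1=[] Q2=[]
t=5-8: P4@Q0 runs 3, rem=4, quantum used, demote→Q1. Q0=[P5,P1,P2,P3] Q1=[P4] Q2=[]
t=8-11: P5@Q0 runs 3, rem=6, quantum used, demote→Q1. Q0=[P1,P2,P3] Q1=[P4,P5] Q2=[]
t=11-12: P1@Q0 runs 1, rem=3, I/O yield, promote→Q0. Q0=[P2,P3,P1] Q1=[P4,P5] Q2=[]
t=12-14: P2@Q0 runs 2, rem=10, I/O yield, promote→Q0. Q0=[P3,P1,P2] Q1=[P4,P5] Q2=[]
t=14-16: P3@Q0 runs 2, rem=4, I/O yield, promote→Q0. Q0=[P1,P2,P3] Q1=[P4,P5] Q2=[]
t=16-17: P1@Q0 runs 1, rem=2, I/O yield, promote→Q0. Q0=[P2,P3,P1] Q1=[P4,P5] Q2=[]
t=17-19: P2@Q0 runs 2, rem=8, I/O yield, promote→Q0. Q0=[P3,P1,P2] Q1=[P4,P5] Q2=[]
t=19-21: P3@Q0 runs 2, rem=2, I/O yield, promote→Q0. Q0=[P1,P2,P3] Q1=[P4,P5] Q2=[]
t=21-22: P1@Q0 runs 1, rem=1, I/O yield, promote→Q0. Q0=[P2,P3,P1] Q1=[P4,P5] Q2=[]
t=22-24: P2@Q0 runs 2, rem=6, I/O yield, promote→Q0. Q0=[P3,P1,P2] Q1=[P4,P5] Q2=[]
t=24-26: P3@Q0 runs 2, rem=0, completes. Q0=[P1,P2] Q1=[P4,P5] Q2=[]
t=26-27: P1@Q0 runs 1, rem=0, completes. Q0=[P2] Q1=[P4,P5] Q2=[]
t=27-29: P2@Q0 runs 2, rem=4, I/O yield, promote→Q0. Q0=[P2] Q1=[P4,P5] Q2=[]
t=29-31: P2@Q0 runs 2, rem=2, I/O yield, promote→Q0. Q0=[P2] Q1=[P4,P5] Q2=[]
t=31-33: P2@Q0 runs 2, rem=0, completes. Q0=[] Q1=[P4,P5] Q2=[]
t=33-37: P4@Q1 runs 4, rem=0, completes. Q0=[] Q1=[P5] Q2=[]
t=37-42: P5@Q1 runs 5, rem=1, quantum used, demote→Q2. Q0=[] Q1=[] Q2=[P5]
t=42-43: P5@Q2 runs 1, rem=0, completes. Q0=[] Q1=[] Q2=[]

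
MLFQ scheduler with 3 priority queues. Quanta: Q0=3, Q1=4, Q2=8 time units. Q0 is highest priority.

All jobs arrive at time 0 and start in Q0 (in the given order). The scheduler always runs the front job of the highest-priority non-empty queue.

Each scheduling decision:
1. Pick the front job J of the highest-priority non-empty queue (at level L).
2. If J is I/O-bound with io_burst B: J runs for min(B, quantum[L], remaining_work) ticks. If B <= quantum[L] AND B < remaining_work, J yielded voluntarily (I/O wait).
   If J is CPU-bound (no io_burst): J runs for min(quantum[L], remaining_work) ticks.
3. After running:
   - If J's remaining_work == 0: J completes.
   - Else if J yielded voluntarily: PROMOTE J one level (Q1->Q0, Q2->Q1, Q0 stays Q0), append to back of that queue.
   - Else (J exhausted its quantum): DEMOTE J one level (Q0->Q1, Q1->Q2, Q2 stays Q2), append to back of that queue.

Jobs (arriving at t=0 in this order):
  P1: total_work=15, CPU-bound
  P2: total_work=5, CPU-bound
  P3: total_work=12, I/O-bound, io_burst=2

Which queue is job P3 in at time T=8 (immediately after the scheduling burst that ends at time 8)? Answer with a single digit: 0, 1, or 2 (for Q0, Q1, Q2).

Answer: 0

Derivation:
t=0-3: P1@Q0 runs 3, rem=12, quantum used, demote→Q1. Q0=[P2,P3] Q1=[P1] Q2=[]
t=3-6: P2@Q0 runs 3, rem=2, quantum used, demote→Q1. Q0=[P3] Q1=[P1,P2] Q2=[]
t=6-8: P3@Q0 runs 2, rem=10, I/O yield, promote→Q0. Q0=[P3] Q1=[P1,P2] Q2=[]
t=8-10: P3@Q0 runs 2, rem=8, I/O yield, promote→Q0. Q0=[P3] Q1=[P1,P2] Q2=[]
t=10-12: P3@Q0 runs 2, rem=6, I/O yield, promote→Q0. Q0=[P3] Q1=[P1,P2] Q2=[]
t=12-14: P3@Q0 runs 2, rem=4, I/O yield, promote→Q0. Q0=[P3] Q1=[P1,P2] Q2=[]
t=14-16: P3@Q0 runs 2, rem=2, I/O yield, promote→Q0. Q0=[P3] Q1=[P1,P2] Q2=[]
t=16-18: P3@Q0 runs 2, rem=0, completes. Q0=[] Q1=[P1,P2] Q2=[]
t=18-22: P1@Q1 runs 4, rem=8, quantum used, demote→Q2. Q0=[] Q1=[P2] Q2=[P1]
t=22-24: P2@Q1 runs 2, rem=0, completes. Q0=[] Q1=[] Q2=[P1]
t=24-32: P1@Q2 runs 8, rem=0, completes. Q0=[] Q1=[] Q2=[]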